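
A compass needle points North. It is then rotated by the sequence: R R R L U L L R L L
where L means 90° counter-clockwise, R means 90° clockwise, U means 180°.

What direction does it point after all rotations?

Start: North
  R (right (90° clockwise)) -> East
  R (right (90° clockwise)) -> South
  R (right (90° clockwise)) -> West
  L (left (90° counter-clockwise)) -> South
  U (U-turn (180°)) -> North
  L (left (90° counter-clockwise)) -> West
  L (left (90° counter-clockwise)) -> South
  R (right (90° clockwise)) -> West
  L (left (90° counter-clockwise)) -> South
  L (left (90° counter-clockwise)) -> East
Final: East

Answer: Final heading: East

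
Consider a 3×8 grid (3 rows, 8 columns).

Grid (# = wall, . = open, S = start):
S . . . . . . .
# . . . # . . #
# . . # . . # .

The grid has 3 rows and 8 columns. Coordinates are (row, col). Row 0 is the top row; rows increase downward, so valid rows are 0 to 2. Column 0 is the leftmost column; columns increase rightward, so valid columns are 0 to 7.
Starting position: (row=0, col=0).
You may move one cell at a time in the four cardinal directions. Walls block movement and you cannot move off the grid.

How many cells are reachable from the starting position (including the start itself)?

Answer: Reachable cells: 17

Derivation:
BFS flood-fill from (row=0, col=0):
  Distance 0: (row=0, col=0)
  Distance 1: (row=0, col=1)
  Distance 2: (row=0, col=2), (row=1, col=1)
  Distance 3: (row=0, col=3), (row=1, col=2), (row=2, col=1)
  Distance 4: (row=0, col=4), (row=1, col=3), (row=2, col=2)
  Distance 5: (row=0, col=5)
  Distance 6: (row=0, col=6), (row=1, col=5)
  Distance 7: (row=0, col=7), (row=1, col=6), (row=2, col=5)
  Distance 8: (row=2, col=4)
Total reachable: 17 (grid has 18 open cells total)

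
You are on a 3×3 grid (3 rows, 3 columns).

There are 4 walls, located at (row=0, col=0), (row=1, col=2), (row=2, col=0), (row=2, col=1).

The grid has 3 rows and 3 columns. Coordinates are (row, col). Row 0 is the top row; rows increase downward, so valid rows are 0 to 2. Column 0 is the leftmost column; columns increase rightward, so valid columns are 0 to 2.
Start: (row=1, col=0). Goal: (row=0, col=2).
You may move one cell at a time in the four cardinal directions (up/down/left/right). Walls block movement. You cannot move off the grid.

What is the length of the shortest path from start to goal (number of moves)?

Answer: Shortest path length: 3

Derivation:
BFS from (row=1, col=0) until reaching (row=0, col=2):
  Distance 0: (row=1, col=0)
  Distance 1: (row=1, col=1)
  Distance 2: (row=0, col=1)
  Distance 3: (row=0, col=2)  <- goal reached here
One shortest path (3 moves): (row=1, col=0) -> (row=1, col=1) -> (row=0, col=1) -> (row=0, col=2)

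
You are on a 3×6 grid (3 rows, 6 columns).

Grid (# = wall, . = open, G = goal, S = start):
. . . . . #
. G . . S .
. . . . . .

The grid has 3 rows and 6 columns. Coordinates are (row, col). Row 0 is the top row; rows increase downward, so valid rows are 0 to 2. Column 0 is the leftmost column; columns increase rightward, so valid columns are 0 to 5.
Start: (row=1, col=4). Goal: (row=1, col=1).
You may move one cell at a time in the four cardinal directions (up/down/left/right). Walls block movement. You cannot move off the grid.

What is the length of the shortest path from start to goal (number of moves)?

BFS from (row=1, col=4) until reaching (row=1, col=1):
  Distance 0: (row=1, col=4)
  Distance 1: (row=0, col=4), (row=1, col=3), (row=1, col=5), (row=2, col=4)
  Distance 2: (row=0, col=3), (row=1, col=2), (row=2, col=3), (row=2, col=5)
  Distance 3: (row=0, col=2), (row=1, col=1), (row=2, col=2)  <- goal reached here
One shortest path (3 moves): (row=1, col=4) -> (row=1, col=3) -> (row=1, col=2) -> (row=1, col=1)

Answer: Shortest path length: 3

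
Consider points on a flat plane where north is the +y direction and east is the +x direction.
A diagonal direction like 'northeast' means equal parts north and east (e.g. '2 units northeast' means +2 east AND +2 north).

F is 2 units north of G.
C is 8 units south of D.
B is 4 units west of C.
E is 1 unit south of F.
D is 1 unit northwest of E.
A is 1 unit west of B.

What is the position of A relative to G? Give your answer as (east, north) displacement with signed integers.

Place G at the origin (east=0, north=0).
  F is 2 units north of G: delta (east=+0, north=+2); F at (east=0, north=2).
  E is 1 unit south of F: delta (east=+0, north=-1); E at (east=0, north=1).
  D is 1 unit northwest of E: delta (east=-1, north=+1); D at (east=-1, north=2).
  C is 8 units south of D: delta (east=+0, north=-8); C at (east=-1, north=-6).
  B is 4 units west of C: delta (east=-4, north=+0); B at (east=-5, north=-6).
  A is 1 unit west of B: delta (east=-1, north=+0); A at (east=-6, north=-6).
Therefore A relative to G: (east=-6, north=-6).

Answer: A is at (east=-6, north=-6) relative to G.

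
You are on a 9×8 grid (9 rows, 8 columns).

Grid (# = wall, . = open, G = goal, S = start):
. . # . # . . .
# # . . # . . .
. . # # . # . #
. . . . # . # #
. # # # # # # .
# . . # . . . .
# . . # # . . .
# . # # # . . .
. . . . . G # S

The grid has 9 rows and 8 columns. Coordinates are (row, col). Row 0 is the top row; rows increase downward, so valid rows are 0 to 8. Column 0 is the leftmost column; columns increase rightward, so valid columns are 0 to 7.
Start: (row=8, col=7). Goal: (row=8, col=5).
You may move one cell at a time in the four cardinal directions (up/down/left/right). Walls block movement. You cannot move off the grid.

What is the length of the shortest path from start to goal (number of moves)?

Answer: Shortest path length: 4

Derivation:
BFS from (row=8, col=7) until reaching (row=8, col=5):
  Distance 0: (row=8, col=7)
  Distance 1: (row=7, col=7)
  Distance 2: (row=6, col=7), (row=7, col=6)
  Distance 3: (row=5, col=7), (row=6, col=6), (row=7, col=5)
  Distance 4: (row=4, col=7), (row=5, col=6), (row=6, col=5), (row=8, col=5)  <- goal reached here
One shortest path (4 moves): (row=8, col=7) -> (row=7, col=7) -> (row=7, col=6) -> (row=7, col=5) -> (row=8, col=5)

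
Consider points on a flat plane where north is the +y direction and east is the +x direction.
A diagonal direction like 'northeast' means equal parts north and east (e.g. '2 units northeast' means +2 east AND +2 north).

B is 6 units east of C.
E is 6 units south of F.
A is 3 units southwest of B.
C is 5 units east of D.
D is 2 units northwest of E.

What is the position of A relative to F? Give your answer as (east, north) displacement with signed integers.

Place F at the origin (east=0, north=0).
  E is 6 units south of F: delta (east=+0, north=-6); E at (east=0, north=-6).
  D is 2 units northwest of E: delta (east=-2, north=+2); D at (east=-2, north=-4).
  C is 5 units east of D: delta (east=+5, north=+0); C at (east=3, north=-4).
  B is 6 units east of C: delta (east=+6, north=+0); B at (east=9, north=-4).
  A is 3 units southwest of B: delta (east=-3, north=-3); A at (east=6, north=-7).
Therefore A relative to F: (east=6, north=-7).

Answer: A is at (east=6, north=-7) relative to F.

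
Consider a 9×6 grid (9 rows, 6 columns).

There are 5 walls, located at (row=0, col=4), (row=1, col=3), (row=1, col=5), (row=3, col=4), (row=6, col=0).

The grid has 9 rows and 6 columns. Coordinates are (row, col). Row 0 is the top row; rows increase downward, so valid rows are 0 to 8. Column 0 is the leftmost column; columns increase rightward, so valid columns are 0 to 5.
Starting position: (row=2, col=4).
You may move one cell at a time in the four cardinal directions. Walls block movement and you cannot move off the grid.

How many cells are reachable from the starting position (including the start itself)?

Answer: Reachable cells: 48

Derivation:
BFS flood-fill from (row=2, col=4):
  Distance 0: (row=2, col=4)
  Distance 1: (row=1, col=4), (row=2, col=3), (row=2, col=5)
  Distance 2: (row=2, col=2), (row=3, col=3), (row=3, col=5)
  Distance 3: (row=1, col=2), (row=2, col=1), (row=3, col=2), (row=4, col=3), (row=4, col=5)
  Distance 4: (row=0, col=2), (row=1, col=1), (row=2, col=0), (row=3, col=1), (row=4, col=2), (row=4, col=4), (row=5, col=3), (row=5, col=5)
  Distance 5: (row=0, col=1), (row=0, col=3), (row=1, col=0), (row=3, col=0), (row=4, col=1), (row=5, col=2), (row=5, col=4), (row=6, col=3), (row=6, col=5)
  Distance 6: (row=0, col=0), (row=4, col=0), (row=5, col=1), (row=6, col=2), (row=6, col=4), (row=7, col=3), (row=7, col=5)
  Distance 7: (row=5, col=0), (row=6, col=1), (row=7, col=2), (row=7, col=4), (row=8, col=3), (row=8, col=5)
  Distance 8: (row=7, col=1), (row=8, col=2), (row=8, col=4)
  Distance 9: (row=7, col=0), (row=8, col=1)
  Distance 10: (row=8, col=0)
Total reachable: 48 (grid has 49 open cells total)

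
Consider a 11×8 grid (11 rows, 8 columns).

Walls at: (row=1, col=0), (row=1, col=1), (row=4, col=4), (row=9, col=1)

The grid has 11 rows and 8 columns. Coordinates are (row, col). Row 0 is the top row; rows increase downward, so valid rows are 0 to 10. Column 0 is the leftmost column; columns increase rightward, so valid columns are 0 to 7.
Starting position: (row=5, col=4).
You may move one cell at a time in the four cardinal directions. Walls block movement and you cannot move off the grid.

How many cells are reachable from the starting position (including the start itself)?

BFS flood-fill from (row=5, col=4):
  Distance 0: (row=5, col=4)
  Distance 1: (row=5, col=3), (row=5, col=5), (row=6, col=4)
  Distance 2: (row=4, col=3), (row=4, col=5), (row=5, col=2), (row=5, col=6), (row=6, col=3), (row=6, col=5), (row=7, col=4)
  Distance 3: (row=3, col=3), (row=3, col=5), (row=4, col=2), (row=4, col=6), (row=5, col=1), (row=5, col=7), (row=6, col=2), (row=6, col=6), (row=7, col=3), (row=7, col=5), (row=8, col=4)
  Distance 4: (row=2, col=3), (row=2, col=5), (row=3, col=2), (row=3, col=4), (row=3, col=6), (row=4, col=1), (row=4, col=7), (row=5, col=0), (row=6, col=1), (row=6, col=7), (row=7, col=2), (row=7, col=6), (row=8, col=3), (row=8, col=5), (row=9, col=4)
  Distance 5: (row=1, col=3), (row=1, col=5), (row=2, col=2), (row=2, col=4), (row=2, col=6), (row=3, col=1), (row=3, col=7), (row=4, col=0), (row=6, col=0), (row=7, col=1), (row=7, col=7), (row=8, col=2), (row=8, col=6), (row=9, col=3), (row=9, col=5), (row=10, col=4)
  Distance 6: (row=0, col=3), (row=0, col=5), (row=1, col=2), (row=1, col=4), (row=1, col=6), (row=2, col=1), (row=2, col=7), (row=3, col=0), (row=7, col=0), (row=8, col=1), (row=8, col=7), (row=9, col=2), (row=9, col=6), (row=10, col=3), (row=10, col=5)
  Distance 7: (row=0, col=2), (row=0, col=4), (row=0, col=6), (row=1, col=7), (row=2, col=0), (row=8, col=0), (row=9, col=7), (row=10, col=2), (row=10, col=6)
  Distance 8: (row=0, col=1), (row=0, col=7), (row=9, col=0), (row=10, col=1), (row=10, col=7)
  Distance 9: (row=0, col=0), (row=10, col=0)
Total reachable: 84 (grid has 84 open cells total)

Answer: Reachable cells: 84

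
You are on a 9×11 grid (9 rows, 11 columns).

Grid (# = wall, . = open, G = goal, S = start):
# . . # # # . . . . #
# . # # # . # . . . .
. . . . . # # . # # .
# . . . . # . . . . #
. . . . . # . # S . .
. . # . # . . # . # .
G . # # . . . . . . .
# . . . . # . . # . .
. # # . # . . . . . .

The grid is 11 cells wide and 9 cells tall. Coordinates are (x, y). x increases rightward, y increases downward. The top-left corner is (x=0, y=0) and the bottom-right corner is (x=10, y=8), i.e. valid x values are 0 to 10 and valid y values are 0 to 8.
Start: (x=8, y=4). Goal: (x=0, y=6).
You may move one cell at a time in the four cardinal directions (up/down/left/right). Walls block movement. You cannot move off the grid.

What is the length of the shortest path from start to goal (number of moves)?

BFS from (x=8, y=4) until reaching (x=0, y=6):
  Distance 0: (x=8, y=4)
  Distance 1: (x=8, y=3), (x=9, y=4), (x=8, y=5)
  Distance 2: (x=7, y=3), (x=9, y=3), (x=10, y=4), (x=8, y=6)
  Distance 3: (x=7, y=2), (x=6, y=3), (x=10, y=5), (x=7, y=6), (x=9, y=6)
  Distance 4: (x=7, y=1), (x=6, y=4), (x=6, y=6), (x=10, y=6), (x=7, y=7), (x=9, y=7)
  Distance 5: (x=7, y=0), (x=8, y=1), (x=6, y=5), (x=5, y=6), (x=6, y=7), (x=10, y=7), (x=7, y=8), (x=9, y=8)
  Distance 6: (x=6, y=0), (x=8, y=0), (x=9, y=1), (x=5, y=5), (x=4, y=6), (x=6, y=8), (x=8, y=8), (x=10, y=8)
  Distance 7: (x=9, y=0), (x=10, y=1), (x=4, y=7), (x=5, y=8)
  Distance 8: (x=10, y=2), (x=3, y=7)
  Distance 9: (x=2, y=7), (x=3, y=8)
  Distance 10: (x=1, y=7)
  Distance 11: (x=1, y=6)
  Distance 12: (x=1, y=5), (x=0, y=6)  <- goal reached here
One shortest path (12 moves): (x=8, y=4) -> (x=8, y=5) -> (x=8, y=6) -> (x=7, y=6) -> (x=6, y=6) -> (x=5, y=6) -> (x=4, y=6) -> (x=4, y=7) -> (x=3, y=7) -> (x=2, y=7) -> (x=1, y=7) -> (x=1, y=6) -> (x=0, y=6)

Answer: Shortest path length: 12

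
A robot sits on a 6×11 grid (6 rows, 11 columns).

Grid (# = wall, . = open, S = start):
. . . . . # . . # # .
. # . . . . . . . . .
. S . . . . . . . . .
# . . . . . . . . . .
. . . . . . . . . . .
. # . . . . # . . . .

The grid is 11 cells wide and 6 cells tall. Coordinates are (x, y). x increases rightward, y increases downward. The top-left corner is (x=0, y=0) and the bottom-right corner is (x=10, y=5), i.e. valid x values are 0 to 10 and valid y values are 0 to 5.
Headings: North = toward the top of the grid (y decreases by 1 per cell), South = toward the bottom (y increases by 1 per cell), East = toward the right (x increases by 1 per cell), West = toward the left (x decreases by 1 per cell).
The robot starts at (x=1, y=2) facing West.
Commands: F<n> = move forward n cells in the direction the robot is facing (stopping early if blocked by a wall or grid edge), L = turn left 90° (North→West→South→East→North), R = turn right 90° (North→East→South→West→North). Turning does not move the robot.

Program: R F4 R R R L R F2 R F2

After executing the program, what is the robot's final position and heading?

Start: (x=1, y=2), facing West
  R: turn right, now facing North
  F4: move forward 0/4 (blocked), now at (x=1, y=2)
  R: turn right, now facing East
  R: turn right, now facing South
  R: turn right, now facing West
  L: turn left, now facing South
  R: turn right, now facing West
  F2: move forward 1/2 (blocked), now at (x=0, y=2)
  R: turn right, now facing North
  F2: move forward 2, now at (x=0, y=0)
Final: (x=0, y=0), facing North

Answer: Final position: (x=0, y=0), facing North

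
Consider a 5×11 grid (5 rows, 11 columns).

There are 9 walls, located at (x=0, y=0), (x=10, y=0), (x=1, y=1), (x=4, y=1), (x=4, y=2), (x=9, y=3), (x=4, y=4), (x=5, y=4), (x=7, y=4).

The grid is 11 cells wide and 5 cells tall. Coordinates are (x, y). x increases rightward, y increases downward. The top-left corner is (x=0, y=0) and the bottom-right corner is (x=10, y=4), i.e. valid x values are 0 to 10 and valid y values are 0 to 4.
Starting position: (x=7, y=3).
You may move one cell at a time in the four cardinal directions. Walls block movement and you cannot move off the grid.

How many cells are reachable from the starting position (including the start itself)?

BFS flood-fill from (x=7, y=3):
  Distance 0: (x=7, y=3)
  Distance 1: (x=7, y=2), (x=6, y=3), (x=8, y=3)
  Distance 2: (x=7, y=1), (x=6, y=2), (x=8, y=2), (x=5, y=3), (x=6, y=4), (x=8, y=4)
  Distance 3: (x=7, y=0), (x=6, y=1), (x=8, y=1), (x=5, y=2), (x=9, y=2), (x=4, y=3), (x=9, y=4)
  Distance 4: (x=6, y=0), (x=8, y=0), (x=5, y=1), (x=9, y=1), (x=10, y=2), (x=3, y=3), (x=10, y=4)
  Distance 5: (x=5, y=0), (x=9, y=0), (x=10, y=1), (x=3, y=2), (x=2, y=3), (x=10, y=3), (x=3, y=4)
  Distance 6: (x=4, y=0), (x=3, y=1), (x=2, y=2), (x=1, y=3), (x=2, y=4)
  Distance 7: (x=3, y=0), (x=2, y=1), (x=1, y=2), (x=0, y=3), (x=1, y=4)
  Distance 8: (x=2, y=0), (x=0, y=2), (x=0, y=4)
  Distance 9: (x=1, y=0), (x=0, y=1)
Total reachable: 46 (grid has 46 open cells total)

Answer: Reachable cells: 46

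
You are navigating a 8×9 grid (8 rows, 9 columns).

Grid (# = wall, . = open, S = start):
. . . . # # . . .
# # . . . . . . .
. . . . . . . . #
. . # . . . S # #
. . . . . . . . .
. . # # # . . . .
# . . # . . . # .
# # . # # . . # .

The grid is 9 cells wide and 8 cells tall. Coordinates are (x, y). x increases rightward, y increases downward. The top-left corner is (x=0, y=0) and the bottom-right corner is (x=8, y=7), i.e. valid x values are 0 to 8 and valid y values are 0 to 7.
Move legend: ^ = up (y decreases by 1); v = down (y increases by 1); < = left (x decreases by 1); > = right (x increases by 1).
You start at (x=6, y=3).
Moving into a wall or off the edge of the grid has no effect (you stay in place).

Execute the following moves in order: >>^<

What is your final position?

Answer: Final position: (x=5, y=2)

Derivation:
Start: (x=6, y=3)
  > (right): blocked, stay at (x=6, y=3)
  > (right): blocked, stay at (x=6, y=3)
  ^ (up): (x=6, y=3) -> (x=6, y=2)
  < (left): (x=6, y=2) -> (x=5, y=2)
Final: (x=5, y=2)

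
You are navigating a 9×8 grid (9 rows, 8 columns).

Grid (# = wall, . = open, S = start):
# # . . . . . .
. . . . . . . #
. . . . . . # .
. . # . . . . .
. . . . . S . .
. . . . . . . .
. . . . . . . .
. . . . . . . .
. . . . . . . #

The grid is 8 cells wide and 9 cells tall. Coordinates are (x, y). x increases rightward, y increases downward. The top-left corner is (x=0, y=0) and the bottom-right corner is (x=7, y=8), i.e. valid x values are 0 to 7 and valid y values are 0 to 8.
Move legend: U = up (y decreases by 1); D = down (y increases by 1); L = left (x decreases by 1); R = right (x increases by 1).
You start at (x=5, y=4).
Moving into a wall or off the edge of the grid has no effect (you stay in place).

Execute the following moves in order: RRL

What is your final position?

Start: (x=5, y=4)
  R (right): (x=5, y=4) -> (x=6, y=4)
  R (right): (x=6, y=4) -> (x=7, y=4)
  L (left): (x=7, y=4) -> (x=6, y=4)
Final: (x=6, y=4)

Answer: Final position: (x=6, y=4)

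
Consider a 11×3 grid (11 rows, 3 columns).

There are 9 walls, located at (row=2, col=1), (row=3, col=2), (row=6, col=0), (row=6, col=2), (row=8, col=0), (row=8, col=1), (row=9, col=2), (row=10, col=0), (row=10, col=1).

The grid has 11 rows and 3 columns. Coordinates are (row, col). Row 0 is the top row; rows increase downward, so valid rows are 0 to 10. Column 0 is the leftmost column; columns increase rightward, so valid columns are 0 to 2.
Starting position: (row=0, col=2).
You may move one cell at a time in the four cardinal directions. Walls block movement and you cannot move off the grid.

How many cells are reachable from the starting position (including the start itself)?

BFS flood-fill from (row=0, col=2):
  Distance 0: (row=0, col=2)
  Distance 1: (row=0, col=1), (row=1, col=2)
  Distance 2: (row=0, col=0), (row=1, col=1), (row=2, col=2)
  Distance 3: (row=1, col=0)
  Distance 4: (row=2, col=0)
  Distance 5: (row=3, col=0)
  Distance 6: (row=3, col=1), (row=4, col=0)
  Distance 7: (row=4, col=1), (row=5, col=0)
  Distance 8: (row=4, col=2), (row=5, col=1)
  Distance 9: (row=5, col=2), (row=6, col=1)
  Distance 10: (row=7, col=1)
  Distance 11: (row=7, col=0), (row=7, col=2)
  Distance 12: (row=8, col=2)
Total reachable: 21 (grid has 24 open cells total)

Answer: Reachable cells: 21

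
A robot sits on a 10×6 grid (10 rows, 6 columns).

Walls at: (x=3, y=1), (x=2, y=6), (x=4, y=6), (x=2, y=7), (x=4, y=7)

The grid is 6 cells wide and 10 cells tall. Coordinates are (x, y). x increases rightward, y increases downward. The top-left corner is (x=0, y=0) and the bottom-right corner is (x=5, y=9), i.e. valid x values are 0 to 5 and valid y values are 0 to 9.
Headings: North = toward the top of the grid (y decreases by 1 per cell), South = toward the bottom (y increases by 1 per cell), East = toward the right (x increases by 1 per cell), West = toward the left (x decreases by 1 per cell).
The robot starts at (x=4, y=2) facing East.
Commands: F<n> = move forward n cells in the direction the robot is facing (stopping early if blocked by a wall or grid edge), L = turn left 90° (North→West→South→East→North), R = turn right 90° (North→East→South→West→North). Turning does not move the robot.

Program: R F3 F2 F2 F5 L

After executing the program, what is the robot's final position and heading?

Start: (x=4, y=2), facing East
  R: turn right, now facing South
  F3: move forward 3, now at (x=4, y=5)
  F2: move forward 0/2 (blocked), now at (x=4, y=5)
  F2: move forward 0/2 (blocked), now at (x=4, y=5)
  F5: move forward 0/5 (blocked), now at (x=4, y=5)
  L: turn left, now facing East
Final: (x=4, y=5), facing East

Answer: Final position: (x=4, y=5), facing East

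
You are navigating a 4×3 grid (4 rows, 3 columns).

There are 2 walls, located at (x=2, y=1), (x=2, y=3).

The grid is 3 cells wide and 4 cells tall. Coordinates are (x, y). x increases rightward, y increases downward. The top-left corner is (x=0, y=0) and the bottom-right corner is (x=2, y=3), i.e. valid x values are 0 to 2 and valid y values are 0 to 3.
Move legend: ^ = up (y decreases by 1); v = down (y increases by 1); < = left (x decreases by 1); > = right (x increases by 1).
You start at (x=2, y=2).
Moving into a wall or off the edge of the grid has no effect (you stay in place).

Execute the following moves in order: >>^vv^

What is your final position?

Start: (x=2, y=2)
  > (right): blocked, stay at (x=2, y=2)
  > (right): blocked, stay at (x=2, y=2)
  ^ (up): blocked, stay at (x=2, y=2)
  v (down): blocked, stay at (x=2, y=2)
  v (down): blocked, stay at (x=2, y=2)
  ^ (up): blocked, stay at (x=2, y=2)
Final: (x=2, y=2)

Answer: Final position: (x=2, y=2)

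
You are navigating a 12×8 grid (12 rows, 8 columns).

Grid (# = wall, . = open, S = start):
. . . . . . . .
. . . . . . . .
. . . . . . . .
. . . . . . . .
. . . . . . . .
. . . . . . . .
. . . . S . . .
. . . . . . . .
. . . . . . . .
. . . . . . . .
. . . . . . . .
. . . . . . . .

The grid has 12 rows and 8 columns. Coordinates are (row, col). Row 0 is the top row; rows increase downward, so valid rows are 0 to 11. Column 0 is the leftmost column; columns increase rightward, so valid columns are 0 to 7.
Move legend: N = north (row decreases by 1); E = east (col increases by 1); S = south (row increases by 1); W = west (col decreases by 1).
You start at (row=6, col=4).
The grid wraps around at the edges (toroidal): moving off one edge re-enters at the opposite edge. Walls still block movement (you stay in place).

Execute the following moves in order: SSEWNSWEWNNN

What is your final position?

Answer: Final position: (row=5, col=3)

Derivation:
Start: (row=6, col=4)
  S (south): (row=6, col=4) -> (row=7, col=4)
  S (south): (row=7, col=4) -> (row=8, col=4)
  E (east): (row=8, col=4) -> (row=8, col=5)
  W (west): (row=8, col=5) -> (row=8, col=4)
  N (north): (row=8, col=4) -> (row=7, col=4)
  S (south): (row=7, col=4) -> (row=8, col=4)
  W (west): (row=8, col=4) -> (row=8, col=3)
  E (east): (row=8, col=3) -> (row=8, col=4)
  W (west): (row=8, col=4) -> (row=8, col=3)
  N (north): (row=8, col=3) -> (row=7, col=3)
  N (north): (row=7, col=3) -> (row=6, col=3)
  N (north): (row=6, col=3) -> (row=5, col=3)
Final: (row=5, col=3)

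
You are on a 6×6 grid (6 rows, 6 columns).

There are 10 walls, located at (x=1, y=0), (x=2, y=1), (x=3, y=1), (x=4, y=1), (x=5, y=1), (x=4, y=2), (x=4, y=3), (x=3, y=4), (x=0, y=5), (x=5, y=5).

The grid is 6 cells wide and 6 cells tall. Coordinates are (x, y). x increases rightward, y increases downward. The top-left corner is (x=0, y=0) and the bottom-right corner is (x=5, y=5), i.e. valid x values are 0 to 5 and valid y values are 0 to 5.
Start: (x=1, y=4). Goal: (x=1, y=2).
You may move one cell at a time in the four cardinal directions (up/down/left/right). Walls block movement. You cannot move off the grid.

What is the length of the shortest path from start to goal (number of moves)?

Answer: Shortest path length: 2

Derivation:
BFS from (x=1, y=4) until reaching (x=1, y=2):
  Distance 0: (x=1, y=4)
  Distance 1: (x=1, y=3), (x=0, y=4), (x=2, y=4), (x=1, y=5)
  Distance 2: (x=1, y=2), (x=0, y=3), (x=2, y=3), (x=2, y=5)  <- goal reached here
One shortest path (2 moves): (x=1, y=4) -> (x=1, y=3) -> (x=1, y=2)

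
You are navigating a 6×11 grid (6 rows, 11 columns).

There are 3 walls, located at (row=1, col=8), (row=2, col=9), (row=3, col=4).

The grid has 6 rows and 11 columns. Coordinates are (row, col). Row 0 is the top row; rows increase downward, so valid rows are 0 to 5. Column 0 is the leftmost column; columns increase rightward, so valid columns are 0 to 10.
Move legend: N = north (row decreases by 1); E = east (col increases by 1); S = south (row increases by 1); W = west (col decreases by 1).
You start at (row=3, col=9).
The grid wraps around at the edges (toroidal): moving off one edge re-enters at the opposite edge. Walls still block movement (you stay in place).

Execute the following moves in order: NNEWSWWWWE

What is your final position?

Start: (row=3, col=9)
  N (north): blocked, stay at (row=3, col=9)
  N (north): blocked, stay at (row=3, col=9)
  E (east): (row=3, col=9) -> (row=3, col=10)
  W (west): (row=3, col=10) -> (row=3, col=9)
  S (south): (row=3, col=9) -> (row=4, col=9)
  W (west): (row=4, col=9) -> (row=4, col=8)
  W (west): (row=4, col=8) -> (row=4, col=7)
  W (west): (row=4, col=7) -> (row=4, col=6)
  W (west): (row=4, col=6) -> (row=4, col=5)
  E (east): (row=4, col=5) -> (row=4, col=6)
Final: (row=4, col=6)

Answer: Final position: (row=4, col=6)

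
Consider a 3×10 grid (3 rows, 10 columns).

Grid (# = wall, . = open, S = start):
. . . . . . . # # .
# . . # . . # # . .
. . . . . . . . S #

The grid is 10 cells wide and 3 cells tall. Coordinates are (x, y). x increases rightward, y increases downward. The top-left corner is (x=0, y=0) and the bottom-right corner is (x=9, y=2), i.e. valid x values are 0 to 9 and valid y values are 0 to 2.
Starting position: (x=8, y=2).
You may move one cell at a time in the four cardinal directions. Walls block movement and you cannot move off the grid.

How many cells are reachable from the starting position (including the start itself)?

BFS flood-fill from (x=8, y=2):
  Distance 0: (x=8, y=2)
  Distance 1: (x=8, y=1), (x=7, y=2)
  Distance 2: (x=9, y=1), (x=6, y=2)
  Distance 3: (x=9, y=0), (x=5, y=2)
  Distance 4: (x=5, y=1), (x=4, y=2)
  Distance 5: (x=5, y=0), (x=4, y=1), (x=3, y=2)
  Distance 6: (x=4, y=0), (x=6, y=0), (x=2, y=2)
  Distance 7: (x=3, y=0), (x=2, y=1), (x=1, y=2)
  Distance 8: (x=2, y=0), (x=1, y=1), (x=0, y=2)
  Distance 9: (x=1, y=0)
  Distance 10: (x=0, y=0)
Total reachable: 23 (grid has 23 open cells total)

Answer: Reachable cells: 23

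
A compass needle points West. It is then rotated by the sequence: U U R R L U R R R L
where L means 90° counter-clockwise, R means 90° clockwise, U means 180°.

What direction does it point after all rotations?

Answer: Final heading: North

Derivation:
Start: West
  U (U-turn (180°)) -> East
  U (U-turn (180°)) -> West
  R (right (90° clockwise)) -> North
  R (right (90° clockwise)) -> East
  L (left (90° counter-clockwise)) -> North
  U (U-turn (180°)) -> South
  R (right (90° clockwise)) -> West
  R (right (90° clockwise)) -> North
  R (right (90° clockwise)) -> East
  L (left (90° counter-clockwise)) -> North
Final: North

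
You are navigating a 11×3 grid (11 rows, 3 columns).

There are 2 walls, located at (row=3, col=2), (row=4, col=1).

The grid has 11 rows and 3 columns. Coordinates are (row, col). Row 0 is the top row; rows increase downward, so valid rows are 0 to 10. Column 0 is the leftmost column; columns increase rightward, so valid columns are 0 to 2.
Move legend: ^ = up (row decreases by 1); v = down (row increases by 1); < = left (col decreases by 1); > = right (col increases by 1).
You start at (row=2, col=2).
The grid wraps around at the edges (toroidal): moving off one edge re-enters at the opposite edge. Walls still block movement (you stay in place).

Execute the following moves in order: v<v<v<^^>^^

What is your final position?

Start: (row=2, col=2)
  v (down): blocked, stay at (row=2, col=2)
  < (left): (row=2, col=2) -> (row=2, col=1)
  v (down): (row=2, col=1) -> (row=3, col=1)
  < (left): (row=3, col=1) -> (row=3, col=0)
  v (down): (row=3, col=0) -> (row=4, col=0)
  < (left): (row=4, col=0) -> (row=4, col=2)
  ^ (up): blocked, stay at (row=4, col=2)
  ^ (up): blocked, stay at (row=4, col=2)
  > (right): (row=4, col=2) -> (row=4, col=0)
  ^ (up): (row=4, col=0) -> (row=3, col=0)
  ^ (up): (row=3, col=0) -> (row=2, col=0)
Final: (row=2, col=0)

Answer: Final position: (row=2, col=0)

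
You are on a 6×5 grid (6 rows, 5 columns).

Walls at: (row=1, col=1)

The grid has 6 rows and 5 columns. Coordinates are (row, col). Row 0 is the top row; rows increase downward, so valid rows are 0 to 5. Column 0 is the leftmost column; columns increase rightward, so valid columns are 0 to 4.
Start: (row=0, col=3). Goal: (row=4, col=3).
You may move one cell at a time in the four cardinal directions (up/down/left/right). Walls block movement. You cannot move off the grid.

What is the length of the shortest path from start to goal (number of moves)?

Answer: Shortest path length: 4

Derivation:
BFS from (row=0, col=3) until reaching (row=4, col=3):
  Distance 0: (row=0, col=3)
  Distance 1: (row=0, col=2), (row=0, col=4), (row=1, col=3)
  Distance 2: (row=0, col=1), (row=1, col=2), (row=1, col=4), (row=2, col=3)
  Distance 3: (row=0, col=0), (row=2, col=2), (row=2, col=4), (row=3, col=3)
  Distance 4: (row=1, col=0), (row=2, col=1), (row=3, col=2), (row=3, col=4), (row=4, col=3)  <- goal reached here
One shortest path (4 moves): (row=0, col=3) -> (row=1, col=3) -> (row=2, col=3) -> (row=3, col=3) -> (row=4, col=3)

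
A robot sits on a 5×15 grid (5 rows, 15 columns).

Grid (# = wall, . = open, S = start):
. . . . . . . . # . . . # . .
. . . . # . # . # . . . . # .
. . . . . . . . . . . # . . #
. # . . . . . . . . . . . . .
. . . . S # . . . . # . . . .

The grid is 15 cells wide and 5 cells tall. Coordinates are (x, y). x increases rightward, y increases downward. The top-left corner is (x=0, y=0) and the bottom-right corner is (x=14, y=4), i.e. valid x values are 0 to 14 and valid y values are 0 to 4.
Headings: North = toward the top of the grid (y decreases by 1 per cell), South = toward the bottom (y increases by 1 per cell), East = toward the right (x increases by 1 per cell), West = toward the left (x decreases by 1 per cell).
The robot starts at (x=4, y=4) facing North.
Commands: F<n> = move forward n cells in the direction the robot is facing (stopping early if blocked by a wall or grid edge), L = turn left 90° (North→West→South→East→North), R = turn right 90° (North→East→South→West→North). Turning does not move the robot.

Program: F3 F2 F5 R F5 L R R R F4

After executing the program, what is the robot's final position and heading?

Answer: Final position: (x=5, y=2), facing West

Derivation:
Start: (x=4, y=4), facing North
  F3: move forward 2/3 (blocked), now at (x=4, y=2)
  F2: move forward 0/2 (blocked), now at (x=4, y=2)
  F5: move forward 0/5 (blocked), now at (x=4, y=2)
  R: turn right, now facing East
  F5: move forward 5, now at (x=9, y=2)
  L: turn left, now facing North
  R: turn right, now facing East
  R: turn right, now facing South
  R: turn right, now facing West
  F4: move forward 4, now at (x=5, y=2)
Final: (x=5, y=2), facing West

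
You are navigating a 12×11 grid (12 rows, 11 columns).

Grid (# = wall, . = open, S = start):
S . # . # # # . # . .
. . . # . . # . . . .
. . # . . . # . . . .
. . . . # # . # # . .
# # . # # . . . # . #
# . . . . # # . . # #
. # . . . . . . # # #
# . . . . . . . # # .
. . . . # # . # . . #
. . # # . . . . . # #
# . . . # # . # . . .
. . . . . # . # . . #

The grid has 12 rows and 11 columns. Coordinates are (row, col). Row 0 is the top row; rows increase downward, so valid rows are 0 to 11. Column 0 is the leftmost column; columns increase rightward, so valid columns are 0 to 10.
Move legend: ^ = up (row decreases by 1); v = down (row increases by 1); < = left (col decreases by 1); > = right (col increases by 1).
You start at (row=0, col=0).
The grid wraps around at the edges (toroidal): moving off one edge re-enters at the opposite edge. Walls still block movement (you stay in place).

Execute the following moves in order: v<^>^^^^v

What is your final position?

Answer: Final position: (row=0, col=0)

Derivation:
Start: (row=0, col=0)
  v (down): (row=0, col=0) -> (row=1, col=0)
  < (left): (row=1, col=0) -> (row=1, col=10)
  ^ (up): (row=1, col=10) -> (row=0, col=10)
  > (right): (row=0, col=10) -> (row=0, col=0)
  ^ (up): (row=0, col=0) -> (row=11, col=0)
  [×3]^ (up): blocked, stay at (row=11, col=0)
  v (down): (row=11, col=0) -> (row=0, col=0)
Final: (row=0, col=0)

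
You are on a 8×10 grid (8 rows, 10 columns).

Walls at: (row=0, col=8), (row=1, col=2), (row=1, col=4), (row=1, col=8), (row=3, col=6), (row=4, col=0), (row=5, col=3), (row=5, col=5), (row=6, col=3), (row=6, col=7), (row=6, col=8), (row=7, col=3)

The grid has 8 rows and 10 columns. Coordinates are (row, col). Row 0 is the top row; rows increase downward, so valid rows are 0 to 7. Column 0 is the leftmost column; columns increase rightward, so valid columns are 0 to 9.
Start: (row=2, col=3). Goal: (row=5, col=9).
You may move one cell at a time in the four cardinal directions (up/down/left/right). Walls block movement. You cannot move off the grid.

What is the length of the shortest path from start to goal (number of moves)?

Answer: Shortest path length: 9

Derivation:
BFS from (row=2, col=3) until reaching (row=5, col=9):
  Distance 0: (row=2, col=3)
  Distance 1: (row=1, col=3), (row=2, col=2), (row=2, col=4), (row=3, col=3)
  Distance 2: (row=0, col=3), (row=2, col=1), (row=2, col=5), (row=3, col=2), (row=3, col=4), (row=4, col=3)
  Distance 3: (row=0, col=2), (row=0, col=4), (row=1, col=1), (row=1, col=5), (row=2, col=0), (row=2, col=6), (row=3, col=1), (row=3, col=5), (row=4, col=2), (row=4, col=4)
  Distance 4: (row=0, col=1), (row=0, col=5), (row=1, col=0), (row=1, col=6), (row=2, col=7), (row=3, col=0), (row=4, col=1), (row=4, col=5), (row=5, col=2), (row=5, col=4)
  Distance 5: (row=0, col=0), (row=0, col=6), (row=1, col=7), (row=2, col=8), (row=3, col=7), (row=4, col=6), (row=5, col=1), (row=6, col=2), (row=6, col=4)
  Distance 6: (row=0, col=7), (row=2, col=9), (row=3, col=8), (row=4, col=7), (row=5, col=0), (row=5, col=6), (row=6, col=1), (row=6, col=5), (row=7, col=2), (row=7, col=4)
  Distance 7: (row=1, col=9), (row=3, col=9), (row=4, col=8), (row=5, col=7), (row=6, col=0), (row=6, col=6), (row=7, col=1), (row=7, col=5)
  Distance 8: (row=0, col=9), (row=4, col=9), (row=5, col=8), (row=7, col=0), (row=7, col=6)
  Distance 9: (row=5, col=9), (row=7, col=7)  <- goal reached here
One shortest path (9 moves): (row=2, col=3) -> (row=2, col=4) -> (row=2, col=5) -> (row=2, col=6) -> (row=2, col=7) -> (row=2, col=8) -> (row=2, col=9) -> (row=3, col=9) -> (row=4, col=9) -> (row=5, col=9)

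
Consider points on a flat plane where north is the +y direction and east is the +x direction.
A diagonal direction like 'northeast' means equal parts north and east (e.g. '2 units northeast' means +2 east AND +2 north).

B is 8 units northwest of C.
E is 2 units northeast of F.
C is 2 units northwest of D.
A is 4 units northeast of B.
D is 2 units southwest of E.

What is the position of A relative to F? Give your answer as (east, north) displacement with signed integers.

Answer: A is at (east=-6, north=14) relative to F.

Derivation:
Place F at the origin (east=0, north=0).
  E is 2 units northeast of F: delta (east=+2, north=+2); E at (east=2, north=2).
  D is 2 units southwest of E: delta (east=-2, north=-2); D at (east=0, north=0).
  C is 2 units northwest of D: delta (east=-2, north=+2); C at (east=-2, north=2).
  B is 8 units northwest of C: delta (east=-8, north=+8); B at (east=-10, north=10).
  A is 4 units northeast of B: delta (east=+4, north=+4); A at (east=-6, north=14).
Therefore A relative to F: (east=-6, north=14).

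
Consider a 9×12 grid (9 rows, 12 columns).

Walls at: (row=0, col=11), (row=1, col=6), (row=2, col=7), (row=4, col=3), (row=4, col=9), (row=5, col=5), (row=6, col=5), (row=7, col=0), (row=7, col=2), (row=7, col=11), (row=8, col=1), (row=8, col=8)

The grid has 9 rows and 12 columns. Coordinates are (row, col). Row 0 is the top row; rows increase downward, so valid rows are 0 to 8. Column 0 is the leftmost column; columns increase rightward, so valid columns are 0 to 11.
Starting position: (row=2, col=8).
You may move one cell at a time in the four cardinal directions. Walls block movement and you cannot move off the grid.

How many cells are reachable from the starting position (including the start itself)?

BFS flood-fill from (row=2, col=8):
  Distance 0: (row=2, col=8)
  Distance 1: (row=1, col=8), (row=2, col=9), (row=3, col=8)
  Distance 2: (row=0, col=8), (row=1, col=7), (row=1, col=9), (row=2, col=10), (row=3, col=7), (row=3, col=9), (row=4, col=8)
  Distance 3: (row=0, col=7), (row=0, col=9), (row=1, col=10), (row=2, col=11), (row=3, col=6), (row=3, col=10), (row=4, col=7), (row=5, col=8)
  Distance 4: (row=0, col=6), (row=0, col=10), (row=1, col=11), (row=2, col=6), (row=3, col=5), (row=3, col=11), (row=4, col=6), (row=4, col=10), (row=5, col=7), (row=5, col=9), (row=6, col=8)
  Distance 5: (row=0, col=5), (row=2, col=5), (row=3, col=4), (row=4, col=5), (row=4, col=11), (row=5, col=6), (row=5, col=10), (row=6, col=7), (row=6, col=9), (row=7, col=8)
  Distance 6: (row=0, col=4), (row=1, col=5), (row=2, col=4), (row=3, col=3), (row=4, col=4), (row=5, col=11), (row=6, col=6), (row=6, col=10), (row=7, col=7), (row=7, col=9)
  Distance 7: (row=0, col=3), (row=1, col=4), (row=2, col=3), (row=3, col=2), (row=5, col=4), (row=6, col=11), (row=7, col=6), (row=7, col=10), (row=8, col=7), (row=8, col=9)
  Distance 8: (row=0, col=2), (row=1, col=3), (row=2, col=2), (row=3, col=1), (row=4, col=2), (row=5, col=3), (row=6, col=4), (row=7, col=5), (row=8, col=6), (row=8, col=10)
  Distance 9: (row=0, col=1), (row=1, col=2), (row=2, col=1), (row=3, col=0), (row=4, col=1), (row=5, col=2), (row=6, col=3), (row=7, col=4), (row=8, col=5), (row=8, col=11)
  Distance 10: (row=0, col=0), (row=1, col=1), (row=2, col=0), (row=4, col=0), (row=5, col=1), (row=6, col=2), (row=7, col=3), (row=8, col=4)
  Distance 11: (row=1, col=0), (row=5, col=0), (row=6, col=1), (row=8, col=3)
  Distance 12: (row=6, col=0), (row=7, col=1), (row=8, col=2)
Total reachable: 95 (grid has 96 open cells total)

Answer: Reachable cells: 95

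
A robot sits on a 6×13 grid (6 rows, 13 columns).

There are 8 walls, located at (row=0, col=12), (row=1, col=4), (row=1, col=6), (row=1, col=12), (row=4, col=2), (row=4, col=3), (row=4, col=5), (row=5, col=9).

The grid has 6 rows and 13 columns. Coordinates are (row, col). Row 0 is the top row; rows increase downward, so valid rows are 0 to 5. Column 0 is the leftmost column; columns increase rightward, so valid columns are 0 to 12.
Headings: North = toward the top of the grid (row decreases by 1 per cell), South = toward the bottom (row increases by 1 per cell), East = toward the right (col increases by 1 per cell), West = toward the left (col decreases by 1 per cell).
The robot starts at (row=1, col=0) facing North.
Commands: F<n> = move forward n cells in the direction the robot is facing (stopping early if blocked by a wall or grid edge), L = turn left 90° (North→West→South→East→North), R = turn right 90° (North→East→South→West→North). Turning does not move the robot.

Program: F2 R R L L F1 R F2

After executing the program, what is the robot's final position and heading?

Start: (row=1, col=0), facing North
  F2: move forward 1/2 (blocked), now at (row=0, col=0)
  R: turn right, now facing East
  R: turn right, now facing South
  L: turn left, now facing East
  L: turn left, now facing North
  F1: move forward 0/1 (blocked), now at (row=0, col=0)
  R: turn right, now facing East
  F2: move forward 2, now at (row=0, col=2)
Final: (row=0, col=2), facing East

Answer: Final position: (row=0, col=2), facing East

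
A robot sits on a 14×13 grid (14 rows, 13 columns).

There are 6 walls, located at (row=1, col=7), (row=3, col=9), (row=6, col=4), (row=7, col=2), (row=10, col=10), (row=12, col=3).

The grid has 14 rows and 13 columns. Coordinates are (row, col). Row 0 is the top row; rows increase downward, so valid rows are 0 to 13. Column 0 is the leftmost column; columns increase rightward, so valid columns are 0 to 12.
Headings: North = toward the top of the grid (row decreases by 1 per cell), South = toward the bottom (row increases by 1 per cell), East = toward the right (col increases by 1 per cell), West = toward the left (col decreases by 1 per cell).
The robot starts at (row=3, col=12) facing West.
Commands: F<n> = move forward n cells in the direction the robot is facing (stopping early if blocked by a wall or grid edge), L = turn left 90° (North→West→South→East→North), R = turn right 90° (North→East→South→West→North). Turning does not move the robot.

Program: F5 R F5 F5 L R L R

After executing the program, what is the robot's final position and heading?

Start: (row=3, col=12), facing West
  F5: move forward 2/5 (blocked), now at (row=3, col=10)
  R: turn right, now facing North
  F5: move forward 3/5 (blocked), now at (row=0, col=10)
  F5: move forward 0/5 (blocked), now at (row=0, col=10)
  L: turn left, now facing West
  R: turn right, now facing North
  L: turn left, now facing West
  R: turn right, now facing North
Final: (row=0, col=10), facing North

Answer: Final position: (row=0, col=10), facing North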